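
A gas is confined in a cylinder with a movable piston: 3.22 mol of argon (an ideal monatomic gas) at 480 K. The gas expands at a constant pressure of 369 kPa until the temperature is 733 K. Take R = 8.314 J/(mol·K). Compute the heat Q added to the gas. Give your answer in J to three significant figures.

Q ≈ 16900 J

Isobaric: W = nRΔT = (3.22)(8.314)(253) = 6773 J.
ΔU = nCᵥΔT with Cᵥ = 3R/2: ΔU = (3.22)(12.47)(253) = 10160 J.
Q = ΔU + W = 10160 + 6773 = 16933 J.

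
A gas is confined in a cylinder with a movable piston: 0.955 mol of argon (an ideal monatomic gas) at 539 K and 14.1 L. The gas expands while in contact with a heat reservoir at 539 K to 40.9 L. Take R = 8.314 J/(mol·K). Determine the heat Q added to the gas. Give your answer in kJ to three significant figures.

Q ≈ 4.56 kJ

Isothermal ⇒ ΔU = 0, so Q = W = nRT ln(V₂/V₁).
Q = (0.955)(8.314)(539) ln(40.9/14.1) = 4280 × 1.065 = 4558 J.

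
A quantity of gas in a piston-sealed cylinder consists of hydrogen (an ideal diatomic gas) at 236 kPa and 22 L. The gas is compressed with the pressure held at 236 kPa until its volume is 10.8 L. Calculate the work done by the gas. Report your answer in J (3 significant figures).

W ≈ -2640 J

Isobaric: W = P ΔV.
W = (236 kPa)(10.8 − 22 L) = (236)(-11.2) = -2643 J.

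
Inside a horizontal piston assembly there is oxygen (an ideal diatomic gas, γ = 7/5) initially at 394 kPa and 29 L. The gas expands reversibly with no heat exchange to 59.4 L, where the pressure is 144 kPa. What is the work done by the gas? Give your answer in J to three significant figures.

W ≈ 7180 J

Adiabatic: W = (P₁V₁ − P₂V₂)/(γ − 1) with γ = 7/5.
P₁V₁ = 11426 J, P₂V₂ = 8554 J.
W = (11426 − 8554) / 0.4 = 7181 J.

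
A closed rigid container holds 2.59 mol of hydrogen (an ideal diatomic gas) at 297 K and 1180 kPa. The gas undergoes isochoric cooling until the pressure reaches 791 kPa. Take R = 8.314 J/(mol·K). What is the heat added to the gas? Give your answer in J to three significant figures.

Q ≈ -5270 J

Constant volume ⇒ W = 0, so Q = ΔU = nCᵥΔT with Cᵥ = 5R/2 = 20.79 J/(mol·K).
At constant V, T₂/T₁ = P₂/P₁ ⇒ ΔT = T₁(P₂/P₁ − 1) = 297·(791/1180 − 1) = -97.91 K.
ΔU = (2.59)(20.79)(-97.91) = -5271 J.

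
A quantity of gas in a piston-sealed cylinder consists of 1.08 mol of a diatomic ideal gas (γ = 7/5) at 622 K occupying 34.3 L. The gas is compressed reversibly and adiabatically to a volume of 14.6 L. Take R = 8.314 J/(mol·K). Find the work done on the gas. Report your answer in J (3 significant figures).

Adiabatic: TV^(γ−1) = const with γ = 7/5.
T₂ = T₁ (V₁/V₂)^(γ−1) = 622 × (34.3/14.6)^0.4 = 622 × 1.407 = 875.3 K.
W_by = nCᵥ(T₁ − T₂) = (1.08)(20.79)(622 − 875.3) = -5686 J.
Work on gas = −W_by = 5686 J.

W ≈ 5690 J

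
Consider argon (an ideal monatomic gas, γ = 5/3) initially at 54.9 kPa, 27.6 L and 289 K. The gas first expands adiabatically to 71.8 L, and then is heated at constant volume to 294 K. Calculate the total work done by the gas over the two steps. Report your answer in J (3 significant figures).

Step 1 (adiabatic): W = (P₁V₁ − P₂V₂)/(γ−1) = (1515 − 801.1)/0.667 = 1071 J.
Step 2 (isochoric): W = 0 (constant volume).
W_total = 1071 + 0 = 1071 J.

W_total ≈ 1070 J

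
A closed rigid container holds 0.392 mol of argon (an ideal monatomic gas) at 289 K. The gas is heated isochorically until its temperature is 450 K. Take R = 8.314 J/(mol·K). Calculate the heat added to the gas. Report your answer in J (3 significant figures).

Q ≈ 787 J

Constant volume ⇒ W = 0, so Q = ΔU = nCᵥΔT with Cᵥ = 3R/2 = 12.47 J/(mol·K).
ΔU = (0.392)(12.47)(450 − 289) = 787.1 J.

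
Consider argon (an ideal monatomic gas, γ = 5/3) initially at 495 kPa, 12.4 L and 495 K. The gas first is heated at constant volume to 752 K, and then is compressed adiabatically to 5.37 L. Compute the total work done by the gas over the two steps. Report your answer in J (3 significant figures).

W_total ≈ -10400 J

Step 1 (isochoric): W = 0 (constant volume).
After step 1: P = 752 kPa (V unchanged).
Step 2 (adiabatic): W = (P₁V₁ − P₂V₂)/(γ−1) = (9325 − 16291)/0.667 = -10449 J.
W_total = 0 − 10449 = -10449 J.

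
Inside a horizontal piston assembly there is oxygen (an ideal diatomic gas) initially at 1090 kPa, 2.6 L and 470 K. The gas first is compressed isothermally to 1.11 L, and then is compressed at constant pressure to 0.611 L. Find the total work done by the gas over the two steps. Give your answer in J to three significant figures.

Step 1 (isothermal): W = P₁V₁ ln(V₂/V₁) = (2834) ln(1.11/2.6) = -2412 J.
After step 1: P = 2553 kPa, V = 1.11 L, T = 470 K.
Step 2 (isobaric): W = PΔV = (2553 kPa)(0.611 − 1.11 L) = -1274 J.
W_total = -2412 − 1274 = -3686 J.

W_total ≈ -3690 J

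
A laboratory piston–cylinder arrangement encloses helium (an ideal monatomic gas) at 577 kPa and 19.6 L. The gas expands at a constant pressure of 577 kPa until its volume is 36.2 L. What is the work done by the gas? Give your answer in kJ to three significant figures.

W ≈ 9.58 kJ

Isobaric: W = P ΔV.
W = (577 kPa)(36.2 − 19.6 L) = (577)(16.6) = 9578 J.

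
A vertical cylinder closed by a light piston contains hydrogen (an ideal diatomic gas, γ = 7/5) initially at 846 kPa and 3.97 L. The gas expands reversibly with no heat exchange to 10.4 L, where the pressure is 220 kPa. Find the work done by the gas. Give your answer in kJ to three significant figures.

W ≈ 2.68 kJ

Adiabatic: W = (P₁V₁ − P₂V₂)/(γ − 1) with γ = 7/5.
P₁V₁ = 3359 J, P₂V₂ = 2288 J.
W = (3359 − 2288) / 0.4 = 2677 J.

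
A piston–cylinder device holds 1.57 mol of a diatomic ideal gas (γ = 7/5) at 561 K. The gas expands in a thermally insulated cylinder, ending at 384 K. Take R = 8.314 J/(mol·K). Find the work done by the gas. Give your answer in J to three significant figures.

W ≈ 5780 J

Adiabatic ⇒ Q = 0, so W_by = −ΔU = nCᵥ(T₁ − T₂).
Cᵥ = 5R/2 = 20.79 J/(mol·K).
W = (1.57)(20.79)(561 − 384) = 5776 J.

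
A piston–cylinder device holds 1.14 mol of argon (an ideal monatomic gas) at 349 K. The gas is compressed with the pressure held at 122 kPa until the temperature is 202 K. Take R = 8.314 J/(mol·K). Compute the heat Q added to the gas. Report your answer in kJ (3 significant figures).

Isobaric: W = nRΔT = (1.14)(8.314)(-147) = -1393 J.
ΔU = nCᵥΔT with Cᵥ = 3R/2: ΔU = (1.14)(12.47)(-147) = -2090 J.
Q = ΔU + W = -2090 − 1393 = -3483 J.

Q ≈ -3.48 kJ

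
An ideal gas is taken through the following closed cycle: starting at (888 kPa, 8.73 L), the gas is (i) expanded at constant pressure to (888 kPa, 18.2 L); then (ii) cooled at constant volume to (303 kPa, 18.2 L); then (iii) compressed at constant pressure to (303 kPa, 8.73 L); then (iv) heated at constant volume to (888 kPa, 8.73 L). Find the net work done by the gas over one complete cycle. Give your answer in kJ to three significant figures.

Constant-volume legs do no work.
W(i) = (888)(18.2 − 8.73) = 8409 J; W(iii) = (303)(8.73 − 18.2) = -2869 J.
W_net = 8409 − 2869 = 5540 J (the clockwise enclosed area).

W_net ≈ 5.54 kJ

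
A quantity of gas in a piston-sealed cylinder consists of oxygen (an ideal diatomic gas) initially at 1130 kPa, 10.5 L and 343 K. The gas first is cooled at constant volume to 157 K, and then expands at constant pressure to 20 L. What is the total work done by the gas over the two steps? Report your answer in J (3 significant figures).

Step 1 (isochoric): W = 0 (constant volume).
After step 1: P = 517.2 kPa (V unchanged).
Step 2 (isobaric): W = PΔV = (517.2 kPa)(20 − 10.5 L) = 4914 J.
W_total = 0 + 4914 = 4914 J.

W_total ≈ 4910 J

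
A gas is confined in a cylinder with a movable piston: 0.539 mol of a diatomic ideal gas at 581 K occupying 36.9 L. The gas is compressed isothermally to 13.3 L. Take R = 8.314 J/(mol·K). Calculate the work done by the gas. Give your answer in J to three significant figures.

Isothermal: W = nRT ln(V₂/V₁).
W = (0.539)(8.314)(581) × ln(13.3/36.9)
  = 2604 × -1.02
W_by_gas = -2657 J.

W ≈ -2660 J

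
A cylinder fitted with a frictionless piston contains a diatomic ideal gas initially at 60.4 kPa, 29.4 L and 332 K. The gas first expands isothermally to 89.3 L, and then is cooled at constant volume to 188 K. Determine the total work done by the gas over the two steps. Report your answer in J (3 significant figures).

Step 1 (isothermal): W = P₁V₁ ln(V₂/V₁) = (1776) ln(89.3/29.4) = 1973 J.
Step 2 (isochoric): W = 0 (constant volume).
W_total = 1973 + 0 = 1973 J.

W_total ≈ 1970 J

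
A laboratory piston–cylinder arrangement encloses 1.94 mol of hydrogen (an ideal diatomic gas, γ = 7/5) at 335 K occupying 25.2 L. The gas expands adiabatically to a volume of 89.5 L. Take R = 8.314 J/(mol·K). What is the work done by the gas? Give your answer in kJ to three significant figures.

Adiabatic: TV^(γ−1) = const with γ = 7/5.
T₂ = T₁ (V₁/V₂)^(γ−1) = 335 × (25.2/89.5)^0.4 = 335 × 0.6023 = 201.8 K.
W_by = nCᵥ(T₁ − T₂) = (1.94)(20.79)(335 − 201.8) = 5372 J.

W ≈ 5.37 kJ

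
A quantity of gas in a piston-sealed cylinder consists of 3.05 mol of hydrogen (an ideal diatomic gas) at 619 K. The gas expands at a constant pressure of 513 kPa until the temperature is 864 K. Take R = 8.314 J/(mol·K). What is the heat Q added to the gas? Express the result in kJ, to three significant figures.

Q ≈ 21.7 kJ

Isobaric: W = nRΔT = (3.05)(8.314)(245) = 6213 J.
ΔU = nCᵥΔT with Cᵥ = 5R/2: ΔU = (3.05)(20.79)(245) = 15532 J.
Q = ΔU + W = 15532 + 6213 = 21744 J.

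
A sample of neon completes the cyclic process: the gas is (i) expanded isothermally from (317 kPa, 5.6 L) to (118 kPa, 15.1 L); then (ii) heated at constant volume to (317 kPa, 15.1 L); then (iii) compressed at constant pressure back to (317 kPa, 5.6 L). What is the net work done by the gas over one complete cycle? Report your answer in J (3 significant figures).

W_net ≈ -1250 J

Leg (i): W = PᵢVᵢ ln(V_f/Vᵢ) = (1775) ln(15.1/5.6) = 1761 J.
Leg (ii): W = 0.
Leg (iii): W = PΔV = (317)(5.6 − 15.1) = -3012 J.
W_net = 1761 − 3012 = -1251 J.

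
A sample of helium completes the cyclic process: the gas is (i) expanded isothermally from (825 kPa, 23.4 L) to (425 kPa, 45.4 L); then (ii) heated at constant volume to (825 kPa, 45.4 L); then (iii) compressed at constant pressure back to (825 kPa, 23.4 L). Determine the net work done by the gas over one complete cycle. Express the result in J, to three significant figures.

W_net ≈ -5360 J

Leg (i): W = PᵢVᵢ ln(V_f/Vᵢ) = (19305) ln(45.4/23.4) = 12795 J.
Leg (ii): W = 0.
Leg (iii): W = PΔV = (825)(23.4 − 45.4) = -18150 J.
W_net = 12795 − 18150 = -5355 J.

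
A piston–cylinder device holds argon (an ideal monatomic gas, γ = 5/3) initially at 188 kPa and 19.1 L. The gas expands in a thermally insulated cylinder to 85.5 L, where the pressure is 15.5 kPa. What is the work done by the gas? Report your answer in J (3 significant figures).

Adiabatic: W = (P₁V₁ − P₂V₂)/(γ − 1) with γ = 5/3.
P₁V₁ = 3591 J, P₂V₂ = 1325 J.
W = (3591 − 1325) / 0.6667 = 3398 J.

W ≈ 3400 J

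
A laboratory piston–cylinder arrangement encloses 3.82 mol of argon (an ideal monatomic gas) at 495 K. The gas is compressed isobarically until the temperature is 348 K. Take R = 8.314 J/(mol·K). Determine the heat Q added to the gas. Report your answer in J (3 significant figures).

Q ≈ -11700 J

Isobaric: W = nRΔT = (3.82)(8.314)(-147) = -4669 J.
ΔU = nCᵥΔT with Cᵥ = 3R/2: ΔU = (3.82)(12.47)(-147) = -7003 J.
Q = ΔU + W = -7003 − 4669 = -11672 J.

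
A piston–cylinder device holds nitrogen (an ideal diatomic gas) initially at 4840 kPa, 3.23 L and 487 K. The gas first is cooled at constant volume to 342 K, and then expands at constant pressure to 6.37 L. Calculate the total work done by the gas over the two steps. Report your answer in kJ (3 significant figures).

Step 1 (isochoric): W = 0 (constant volume).
After step 1: P = 3399 kPa (V unchanged).
Step 2 (isobaric): W = PΔV = (3399 kPa)(6.37 − 3.23 L) = 10673 J.
W_total = 0 + 10673 = 10673 J.

W_total ≈ 10.7 kJ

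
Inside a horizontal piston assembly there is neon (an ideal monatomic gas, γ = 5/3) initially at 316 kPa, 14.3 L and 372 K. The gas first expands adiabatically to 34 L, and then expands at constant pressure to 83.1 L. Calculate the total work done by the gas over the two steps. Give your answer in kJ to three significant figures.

Step 1 (adiabatic): W = (P₁V₁ − P₂V₂)/(γ−1) = (4519 − 2537)/0.667 = 2973 J.
After step 1: P = 74.61 kPa, V = 34 L, T = 208.8 K.
Step 2 (isobaric): W = PΔV = (74.61 kPa)(83.1 − 34 L) = 3663 J.
W_total = 2973 + 3663 = 6636 J.

W_total ≈ 6.64 kJ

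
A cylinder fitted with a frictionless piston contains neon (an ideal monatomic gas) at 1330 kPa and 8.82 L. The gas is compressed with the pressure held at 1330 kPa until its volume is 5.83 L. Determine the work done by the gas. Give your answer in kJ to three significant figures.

Isobaric: W = P ΔV.
W = (1330 kPa)(5.83 − 8.82 L) = (1330)(-2.99) = -3977 J.

W ≈ -3.98 kJ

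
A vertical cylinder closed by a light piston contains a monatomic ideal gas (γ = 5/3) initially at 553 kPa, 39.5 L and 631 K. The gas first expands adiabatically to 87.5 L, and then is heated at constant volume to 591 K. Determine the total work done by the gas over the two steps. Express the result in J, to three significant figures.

W_total ≈ 13500 J

Step 1 (adiabatic): W = (P₁V₁ − P₂V₂)/(γ−1) = (21844 − 12854)/0.667 = 13484 J.
Step 2 (isochoric): W = 0 (constant volume).
W_total = 13484 + 0 = 13484 J.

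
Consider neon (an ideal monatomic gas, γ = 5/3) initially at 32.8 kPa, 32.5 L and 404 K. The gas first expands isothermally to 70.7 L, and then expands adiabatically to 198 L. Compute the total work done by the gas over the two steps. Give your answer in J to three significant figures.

W_total ≈ 1620 J

Step 1 (isothermal): W = P₁V₁ ln(V₂/V₁) = (1066) ln(70.7/32.5) = 828.5 J.
After step 1: P = 15.08 kPa, V = 70.7 L, T = 404 K.
Step 2 (adiabatic): W = (P₁V₁ − P₂V₂)/(γ−1) = (1066 − 536.5)/0.667 = 794.2 J.
W_total = 828.5 + 794.2 = 1623 J.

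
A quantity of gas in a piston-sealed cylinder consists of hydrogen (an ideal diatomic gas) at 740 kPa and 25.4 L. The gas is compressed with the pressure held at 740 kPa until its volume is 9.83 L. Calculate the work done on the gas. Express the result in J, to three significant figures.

W ≈ 11500 J

Isobaric: W = P ΔV.
W = (740 kPa)(9.83 − 25.4 L) = (740)(-15.57) = -11522 J.
Work on gas = −W_by = 11522 J.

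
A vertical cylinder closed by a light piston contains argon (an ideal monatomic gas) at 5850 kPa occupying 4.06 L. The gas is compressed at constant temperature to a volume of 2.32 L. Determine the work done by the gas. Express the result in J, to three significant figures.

W ≈ -13300 J

Isothermal: W = nRT ln(V₂/V₁) = P₁V₁ ln(V₂/V₁).
P₁V₁ = (5850 kPa)(4.06 L) = 23751 J.
W = 23751 × ln(2.32/4.06) = 23751 × -0.5596
W_by_gas = -13291 J.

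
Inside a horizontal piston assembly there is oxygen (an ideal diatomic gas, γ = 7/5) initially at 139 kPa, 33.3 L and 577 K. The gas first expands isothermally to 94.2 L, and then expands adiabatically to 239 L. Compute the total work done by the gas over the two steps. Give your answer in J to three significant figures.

Step 1 (isothermal): W = P₁V₁ ln(V₂/V₁) = (4629) ln(94.2/33.3) = 4813 J.
After step 1: P = 49.14 kPa, V = 94.2 L, T = 577 K.
Step 2 (adiabatic): W = (P₁V₁ − P₂V₂)/(γ−1) = (4629 − 3189)/0.4 = 3598 J.
W_total = 4813 + 3598 = 8411 J.

W_total ≈ 8410 J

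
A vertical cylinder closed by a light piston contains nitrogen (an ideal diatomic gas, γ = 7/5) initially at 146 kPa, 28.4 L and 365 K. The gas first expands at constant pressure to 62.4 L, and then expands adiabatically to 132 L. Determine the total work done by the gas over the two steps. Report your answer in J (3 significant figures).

W_total ≈ 10900 J

Step 1 (isobaric): W = PΔV = (146 kPa)(62.4 − 28.4 L) = 4964 J.
After step 1: P = 146 kPa, V = 62.4 L, T = 802 K.
Step 2 (adiabatic): W = (P₁V₁ − P₂V₂)/(γ−1) = (9110 − 6751)/0.4 = 5898 J.
W_total = 4964 + 5898 = 10862 J.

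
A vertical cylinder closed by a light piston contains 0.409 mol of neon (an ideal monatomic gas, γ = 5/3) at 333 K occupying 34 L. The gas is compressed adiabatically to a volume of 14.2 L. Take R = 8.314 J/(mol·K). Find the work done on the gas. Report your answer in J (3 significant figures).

W ≈ 1340 J

Adiabatic: TV^(γ−1) = const with γ = 5/3.
T₂ = T₁ (V₁/V₂)^(γ−1) = 333 × (34/14.2)^0.667 = 333 × 1.79 = 596 K.
W_by = nCᵥ(T₁ − T₂) = (0.409)(12.47)(333 − 596) = -1341 J.
Work on gas = −W_by = 1341 J.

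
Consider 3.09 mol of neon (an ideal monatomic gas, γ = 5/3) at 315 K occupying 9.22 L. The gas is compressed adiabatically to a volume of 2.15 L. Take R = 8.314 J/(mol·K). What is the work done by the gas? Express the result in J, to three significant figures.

Adiabatic: TV^(γ−1) = const with γ = 5/3.
T₂ = T₁ (V₁/V₂)^(γ−1) = 315 × (9.22/2.15)^0.667 = 315 × 2.64 = 831.5 K.
W_by = nCᵥ(T₁ − T₂) = (3.09)(12.47)(315 − 831.5) = -19902 J.

W ≈ -19900 J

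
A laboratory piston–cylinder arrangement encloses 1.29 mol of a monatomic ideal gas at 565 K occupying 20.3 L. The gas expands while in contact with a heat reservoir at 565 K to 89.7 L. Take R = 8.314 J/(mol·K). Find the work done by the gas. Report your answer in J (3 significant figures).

W ≈ 9000 J

Isothermal: W = nRT ln(V₂/V₁).
W = (1.29)(8.314)(565) × ln(89.7/20.3)
  = 6060 × 1.486
W_by_gas = 9004 J.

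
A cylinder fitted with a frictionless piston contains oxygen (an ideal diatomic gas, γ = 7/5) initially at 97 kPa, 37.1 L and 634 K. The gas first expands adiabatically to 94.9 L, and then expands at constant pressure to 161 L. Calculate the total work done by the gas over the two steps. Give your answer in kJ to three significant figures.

Step 1 (adiabatic): W = (P₁V₁ − P₂V₂)/(γ−1) = (3599 − 2472)/0.4 = 2818 J.
After step 1: P = 26.04 kPa, V = 94.9 L, T = 435.4 K.
Step 2 (isobaric): W = PΔV = (26.04 kPa)(161 − 94.9 L) = 1722 J.
W_total = 2818 + 1722 = 4539 J.

W_total ≈ 4.54 kJ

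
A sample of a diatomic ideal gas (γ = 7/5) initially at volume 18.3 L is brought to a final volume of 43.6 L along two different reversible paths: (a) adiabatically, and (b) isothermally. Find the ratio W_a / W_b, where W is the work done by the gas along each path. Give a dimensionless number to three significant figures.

Path (a) adiabatic: W = P₁V₁(1 − (V₁/V₂)^(γ−1))/(γ−1) → W_a/(P₁V₁) = 0.7335.
Path (b) isothermal: W = P₁V₁ ln(V₂/V₁) → W_b/(P₁V₁) = 0.8682.
W_a / W_b = 0.7335 / 0.8682 = 0.8448.

W_a / W_b ≈ 0.845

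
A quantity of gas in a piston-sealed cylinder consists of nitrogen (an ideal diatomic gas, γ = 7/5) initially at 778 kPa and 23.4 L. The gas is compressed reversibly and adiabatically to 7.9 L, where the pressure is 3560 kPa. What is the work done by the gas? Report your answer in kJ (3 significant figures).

W ≈ -24.8 kJ

Adiabatic: W = (P₁V₁ − P₂V₂)/(γ − 1) with γ = 7/5.
P₁V₁ = 18205 J, P₂V₂ = 28124 J.
W = (18205 − 28124) / 0.4 = -24797 J.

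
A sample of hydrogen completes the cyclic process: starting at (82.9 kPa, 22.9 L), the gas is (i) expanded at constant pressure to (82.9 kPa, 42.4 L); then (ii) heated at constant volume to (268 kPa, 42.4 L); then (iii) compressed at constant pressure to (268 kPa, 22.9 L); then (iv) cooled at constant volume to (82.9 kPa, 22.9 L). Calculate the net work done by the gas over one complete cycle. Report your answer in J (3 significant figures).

W_net ≈ -3610 J

Constant-volume legs do no work.
W(i) = (82.9)(42.4 − 22.9) = 1617 J; W(iii) = (268)(22.9 − 42.4) = -5226 J.
W_net = 1617 − 5226 = -3609 J (the counter-clockwise enclosed area).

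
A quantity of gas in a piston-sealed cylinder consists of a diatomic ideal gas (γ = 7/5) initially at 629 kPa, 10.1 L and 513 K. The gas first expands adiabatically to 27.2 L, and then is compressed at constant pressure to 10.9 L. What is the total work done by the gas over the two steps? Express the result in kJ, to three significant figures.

W_total ≈ 2.63 kJ

Step 1 (adiabatic): W = (P₁V₁ − P₂V₂)/(γ−1) = (6353 − 4274)/0.4 = 5196 J.
After step 1: P = 157.1 kPa, V = 27.2 L, T = 345.2 K.
Step 2 (isobaric): W = PΔV = (157.1 kPa)(10.9 − 27.2 L) = -2561 J.
W_total = 5196 − 2561 = 2635 J.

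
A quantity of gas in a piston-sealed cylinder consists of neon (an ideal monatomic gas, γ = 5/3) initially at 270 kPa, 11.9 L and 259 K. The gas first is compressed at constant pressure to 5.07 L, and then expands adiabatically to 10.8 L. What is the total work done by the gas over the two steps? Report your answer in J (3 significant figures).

W_total ≈ -1030 J

Step 1 (isobaric): W = PΔV = (270 kPa)(5.07 − 11.9 L) = -1844 J.
After step 1: P = 270 kPa, V = 5.07 L, T = 110.3 K.
Step 2 (adiabatic): W = (P₁V₁ − P₂V₂)/(γ−1) = (1369 − 826.9)/0.667 = 813.1 J.
W_total = -1844 + 813.1 = -1031 J.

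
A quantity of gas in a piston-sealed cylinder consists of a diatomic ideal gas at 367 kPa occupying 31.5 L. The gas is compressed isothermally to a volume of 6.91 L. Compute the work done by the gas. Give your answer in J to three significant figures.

W ≈ -17500 J

Isothermal: W = nRT ln(V₂/V₁) = P₁V₁ ln(V₂/V₁).
P₁V₁ = (367 kPa)(31.5 L) = 11560 J.
W = 11560 × ln(6.91/31.5) = 11560 × -1.517
W_by_gas = -17537 J.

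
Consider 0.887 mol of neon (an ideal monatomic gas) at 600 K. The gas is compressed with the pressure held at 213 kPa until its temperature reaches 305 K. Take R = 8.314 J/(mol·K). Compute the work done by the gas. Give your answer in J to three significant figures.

W ≈ -2180 J

Isobaric: W = P ΔV = nR ΔT.
W = (0.887)(8.314)(305 − 600) = -2175 J.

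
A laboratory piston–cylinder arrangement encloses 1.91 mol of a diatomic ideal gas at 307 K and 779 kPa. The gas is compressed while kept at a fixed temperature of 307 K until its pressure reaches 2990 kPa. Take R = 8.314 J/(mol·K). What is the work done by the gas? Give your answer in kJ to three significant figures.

W ≈ -6.56 kJ

Isothermal process: W = nRT ln(V₂/V₁) = nRT ln(P₁/P₂).
W = (1.91)(8.314)(307) × ln(779/2990)
  = 4875 × ln(0.2605) = 4875 × -1.345
W_by_gas = -6557 J.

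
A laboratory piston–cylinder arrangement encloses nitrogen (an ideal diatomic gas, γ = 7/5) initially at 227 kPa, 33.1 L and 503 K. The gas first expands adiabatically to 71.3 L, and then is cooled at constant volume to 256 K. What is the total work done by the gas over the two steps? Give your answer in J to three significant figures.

W_total ≈ 4960 J

Step 1 (adiabatic): W = (P₁V₁ − P₂V₂)/(γ−1) = (7514 − 5528)/0.4 = 4965 J.
Step 2 (isochoric): W = 0 (constant volume).
W_total = 4965 + 0 = 4965 J.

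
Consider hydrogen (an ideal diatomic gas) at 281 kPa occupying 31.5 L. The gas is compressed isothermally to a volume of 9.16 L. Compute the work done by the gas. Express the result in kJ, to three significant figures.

Isothermal: W = nRT ln(V₂/V₁) = P₁V₁ ln(V₂/V₁).
P₁V₁ = (281 kPa)(31.5 L) = 8852 J.
W = 8852 × ln(9.16/31.5) = 8852 × -1.235
W_by_gas = -10933 J.

W ≈ -10.9 kJ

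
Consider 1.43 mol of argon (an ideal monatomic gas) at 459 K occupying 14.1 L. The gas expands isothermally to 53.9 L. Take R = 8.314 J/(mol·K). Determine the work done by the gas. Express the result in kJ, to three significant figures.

W ≈ 7.32 kJ

Isothermal: W = nRT ln(V₂/V₁).
W = (1.43)(8.314)(459) × ln(53.9/14.1)
  = 5457 × 1.341
W_by_gas = 7318 J.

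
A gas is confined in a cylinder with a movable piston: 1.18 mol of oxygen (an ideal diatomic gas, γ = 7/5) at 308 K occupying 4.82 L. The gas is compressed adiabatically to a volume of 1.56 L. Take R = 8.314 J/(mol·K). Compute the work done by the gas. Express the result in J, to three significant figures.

W ≈ -4310 J

Adiabatic: TV^(γ−1) = const with γ = 7/5.
T₂ = T₁ (V₁/V₂)^(γ−1) = 308 × (4.82/1.56)^0.4 = 308 × 1.57 = 483.6 K.
W_by = nCᵥ(T₁ − T₂) = (1.18)(20.79)(308 − 483.6) = -4308 J.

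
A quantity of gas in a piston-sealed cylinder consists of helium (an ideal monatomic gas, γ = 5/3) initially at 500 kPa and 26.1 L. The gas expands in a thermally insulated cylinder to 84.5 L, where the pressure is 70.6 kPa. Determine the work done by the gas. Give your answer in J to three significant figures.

Adiabatic: W = (P₁V₁ − P₂V₂)/(γ − 1) with γ = 5/3.
P₁V₁ = 13050 J, P₂V₂ = 5966 J.
W = (13050 − 5966) / 0.6667 = 10626 J.

W ≈ 10600 J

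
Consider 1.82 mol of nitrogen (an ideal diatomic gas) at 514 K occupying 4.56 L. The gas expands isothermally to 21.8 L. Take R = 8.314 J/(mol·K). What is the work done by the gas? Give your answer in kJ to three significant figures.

Isothermal: W = nRT ln(V₂/V₁).
W = (1.82)(8.314)(514) × ln(21.8/4.56)
  = 7778 × 1.565
W_by_gas = 12169 J.

W ≈ 12.2 kJ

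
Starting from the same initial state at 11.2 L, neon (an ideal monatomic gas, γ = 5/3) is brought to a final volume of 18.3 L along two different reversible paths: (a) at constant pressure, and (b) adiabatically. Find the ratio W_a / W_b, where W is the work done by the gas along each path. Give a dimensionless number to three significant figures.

W_a / W_b ≈ 1.51

Path (a) isobaric: W = P₁(V₂ − V₁) → W_a/(P₁V₁) = 0.6339.
Path (b) adiabatic: W = P₁V₁(1 − (V₁/V₂)^(γ−1))/(γ−1) → W_b/(P₁V₁) = 0.4187.
W_a / W_b = 0.6339 / 0.4187 = 1.514.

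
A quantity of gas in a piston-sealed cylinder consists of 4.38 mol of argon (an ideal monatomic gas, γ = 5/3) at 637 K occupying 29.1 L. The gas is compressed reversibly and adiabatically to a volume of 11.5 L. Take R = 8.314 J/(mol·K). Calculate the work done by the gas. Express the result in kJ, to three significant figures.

W ≈ -29.8 kJ

Adiabatic: TV^(γ−1) = const with γ = 5/3.
T₂ = T₁ (V₁/V₂)^(γ−1) = 637 × (29.1/11.5)^0.667 = 637 × 1.857 = 1183 K.
W_by = nCᵥ(T₁ − T₂) = (4.38)(12.47)(637 − 1183) = -29817 J.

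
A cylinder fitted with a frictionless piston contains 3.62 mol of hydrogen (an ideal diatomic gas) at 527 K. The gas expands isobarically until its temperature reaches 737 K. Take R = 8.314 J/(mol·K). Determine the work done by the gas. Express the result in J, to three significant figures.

W ≈ 6320 J

Isobaric: W = P ΔV = nR ΔT.
W = (3.62)(8.314)(737 − 527) = 6320 J.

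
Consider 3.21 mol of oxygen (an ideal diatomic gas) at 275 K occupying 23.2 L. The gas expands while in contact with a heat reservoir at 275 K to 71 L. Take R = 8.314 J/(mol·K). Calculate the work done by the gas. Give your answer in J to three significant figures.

W ≈ 8210 J

Isothermal: W = nRT ln(V₂/V₁).
W = (3.21)(8.314)(275) × ln(71/23.2)
  = 7339 × 1.119
W_by_gas = 8209 J.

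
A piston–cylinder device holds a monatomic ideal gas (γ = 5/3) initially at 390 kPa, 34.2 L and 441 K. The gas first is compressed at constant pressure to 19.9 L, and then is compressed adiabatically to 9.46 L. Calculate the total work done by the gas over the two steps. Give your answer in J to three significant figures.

Step 1 (isobaric): W = PΔV = (390 kPa)(19.9 − 34.2 L) = -5577 J.
After step 1: P = 390 kPa, V = 19.9 L, T = 256.6 K.
Step 2 (adiabatic): W = (P₁V₁ − P₂V₂)/(γ−1) = (7761 − 12742)/0.667 = -7471 J.
W_total = -5577 − 7471 = -13048 J.

W_total ≈ -13000 J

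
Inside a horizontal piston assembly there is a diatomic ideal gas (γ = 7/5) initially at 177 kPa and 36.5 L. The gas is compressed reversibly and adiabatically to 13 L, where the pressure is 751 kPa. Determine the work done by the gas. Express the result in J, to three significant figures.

Adiabatic: W = (P₁V₁ − P₂V₂)/(γ − 1) with γ = 7/5.
P₁V₁ = 6460 J, P₂V₂ = 9763 J.
W = (6460 − 9763) / 0.4 = -8256 J.

W ≈ -8260 J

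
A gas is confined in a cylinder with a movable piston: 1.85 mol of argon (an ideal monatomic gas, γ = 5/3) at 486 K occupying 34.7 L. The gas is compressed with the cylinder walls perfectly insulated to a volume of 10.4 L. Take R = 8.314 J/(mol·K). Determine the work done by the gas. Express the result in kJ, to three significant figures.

W ≈ -13.8 kJ

Adiabatic: TV^(γ−1) = const with γ = 5/3.
T₂ = T₁ (V₁/V₂)^(γ−1) = 486 × (34.7/10.4)^0.667 = 486 × 2.233 = 1085 K.
W_by = nCᵥ(T₁ − T₂) = (1.85)(12.47)(486 − 1085) = -13824 J.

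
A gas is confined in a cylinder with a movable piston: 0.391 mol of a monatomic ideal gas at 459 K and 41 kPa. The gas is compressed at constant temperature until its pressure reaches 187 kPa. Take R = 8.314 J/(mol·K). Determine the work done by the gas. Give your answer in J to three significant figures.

Isothermal process: W = nRT ln(V₂/V₁) = nRT ln(P₁/P₂).
W = (0.391)(8.314)(459) × ln(41/187)
  = 1492 × ln(0.2193) = 1492 × -1.518
W_by_gas = -2264 J.

W ≈ -2260 J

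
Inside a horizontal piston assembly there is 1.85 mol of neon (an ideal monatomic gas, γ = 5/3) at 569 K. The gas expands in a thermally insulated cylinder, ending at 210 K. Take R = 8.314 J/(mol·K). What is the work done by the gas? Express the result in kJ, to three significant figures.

Adiabatic ⇒ Q = 0, so W_by = −ΔU = nCᵥ(T₁ − T₂).
Cᵥ = 3R/2 = 12.47 J/(mol·K).
W = (1.85)(12.47)(569 − 210) = 8283 J.

W ≈ 8.28 kJ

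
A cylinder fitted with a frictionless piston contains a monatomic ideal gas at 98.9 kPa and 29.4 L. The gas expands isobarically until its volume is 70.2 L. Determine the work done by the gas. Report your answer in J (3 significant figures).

Isobaric: W = P ΔV.
W = (98.9 kPa)(70.2 − 29.4 L) = (98.9)(40.8) = 4035 J.

W ≈ 4040 J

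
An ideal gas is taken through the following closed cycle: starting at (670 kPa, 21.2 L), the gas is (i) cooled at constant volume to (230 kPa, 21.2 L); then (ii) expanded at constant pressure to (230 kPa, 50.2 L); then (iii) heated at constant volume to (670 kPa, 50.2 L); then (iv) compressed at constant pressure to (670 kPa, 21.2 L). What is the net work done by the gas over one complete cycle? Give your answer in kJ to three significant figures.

Constant-volume legs do no work.
W(ii) = (230)(50.2 − 21.2) = 6670 J; W(iv) = (670)(21.2 − 50.2) = -19430 J.
W_net = 6670 − 19430 = -12760 J (the counter-clockwise enclosed area).

W_net ≈ -12.8 kJ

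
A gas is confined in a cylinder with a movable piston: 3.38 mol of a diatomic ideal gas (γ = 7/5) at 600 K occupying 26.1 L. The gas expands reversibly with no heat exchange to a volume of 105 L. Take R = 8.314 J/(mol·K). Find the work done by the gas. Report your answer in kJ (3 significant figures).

W ≈ 18.0 kJ

Adiabatic: TV^(γ−1) = const with γ = 7/5.
T₂ = T₁ (V₁/V₂)^(γ−1) = 600 × (26.1/105)^0.4 = 600 × 0.573 = 343.8 K.
W_by = nCᵥ(T₁ − T₂) = (3.38)(20.79)(600 − 343.8) = 17997 J.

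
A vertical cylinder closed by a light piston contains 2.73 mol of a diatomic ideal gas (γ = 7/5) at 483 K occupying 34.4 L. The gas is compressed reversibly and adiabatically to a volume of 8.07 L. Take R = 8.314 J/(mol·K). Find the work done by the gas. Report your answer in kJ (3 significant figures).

W ≈ -21.5 kJ

Adiabatic: TV^(γ−1) = const with γ = 7/5.
T₂ = T₁ (V₁/V₂)^(γ−1) = 483 × (34.4/8.07)^0.4 = 483 × 1.786 = 862.6 K.
W_by = nCᵥ(T₁ − T₂) = (2.73)(20.79)(483 − 862.6) = -21541 J.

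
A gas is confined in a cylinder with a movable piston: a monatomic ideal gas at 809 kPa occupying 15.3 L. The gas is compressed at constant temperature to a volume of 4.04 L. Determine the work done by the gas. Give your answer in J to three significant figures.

Isothermal: W = nRT ln(V₂/V₁) = P₁V₁ ln(V₂/V₁).
P₁V₁ = (809 kPa)(15.3 L) = 12378 J.
W = 12378 × ln(4.04/15.3) = 12378 × -1.332
W_by_gas = -16482 J.

W ≈ -16500 J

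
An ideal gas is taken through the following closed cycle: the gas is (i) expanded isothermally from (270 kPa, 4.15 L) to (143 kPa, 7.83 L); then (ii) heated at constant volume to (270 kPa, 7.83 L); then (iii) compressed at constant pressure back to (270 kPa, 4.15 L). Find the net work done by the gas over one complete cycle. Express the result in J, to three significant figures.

Leg (i): W = PᵢVᵢ ln(V_f/Vᵢ) = (1120) ln(7.83/4.15) = 711.4 J.
Leg (ii): W = 0.
Leg (iii): W = PΔV = (270)(4.15 − 7.83) = -993.6 J.
W_net = 711.4 − 993.6 = -282.2 J.

W_net ≈ -282 J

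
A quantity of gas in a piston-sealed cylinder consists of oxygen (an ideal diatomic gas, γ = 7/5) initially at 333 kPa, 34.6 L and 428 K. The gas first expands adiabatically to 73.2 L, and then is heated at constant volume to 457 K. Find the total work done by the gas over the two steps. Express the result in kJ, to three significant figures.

Step 1 (adiabatic): W = (P₁V₁ − P₂V₂)/(γ−1) = (11522 − 8538)/0.4 = 7460 J.
Step 2 (isochoric): W = 0 (constant volume).
W_total = 7460 + 0 = 7460 J.

W_total ≈ 7.46 kJ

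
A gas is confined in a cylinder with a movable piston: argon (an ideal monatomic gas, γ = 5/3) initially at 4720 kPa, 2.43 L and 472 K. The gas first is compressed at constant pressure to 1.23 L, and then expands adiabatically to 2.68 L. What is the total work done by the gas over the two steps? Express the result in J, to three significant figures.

Step 1 (isobaric): W = PΔV = (4720 kPa)(1.23 − 2.43 L) = -5664 J.
After step 1: P = 4720 kPa, V = 1.23 L, T = 238.9 K.
Step 2 (adiabatic): W = (P₁V₁ − P₂V₂)/(γ−1) = (5806 − 3454)/0.667 = 3527 J.
W_total = -5664 + 3527 = -2137 J.

W_total ≈ -2140 J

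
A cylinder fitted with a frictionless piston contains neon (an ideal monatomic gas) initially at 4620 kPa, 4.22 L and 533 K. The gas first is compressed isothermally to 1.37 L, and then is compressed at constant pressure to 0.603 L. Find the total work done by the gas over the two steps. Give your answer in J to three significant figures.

Step 1 (isothermal): W = P₁V₁ ln(V₂/V₁) = (19496) ln(1.37/4.22) = -21934 J.
After step 1: P = 14231 kPa, V = 1.37 L, T = 533 K.
Step 2 (isobaric): W = PΔV = (14231 kPa)(0.603 − 1.37 L) = -10915 J.
W_total = -21934 − 10915 = -32849 J.

W_total ≈ -32800 J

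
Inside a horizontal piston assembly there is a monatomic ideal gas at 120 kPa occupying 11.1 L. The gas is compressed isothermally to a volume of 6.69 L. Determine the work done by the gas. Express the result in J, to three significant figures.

W ≈ -674 J

Isothermal: W = nRT ln(V₂/V₁) = P₁V₁ ln(V₂/V₁).
P₁V₁ = (120 kPa)(11.1 L) = 1332 J.
W = 1332 × ln(6.69/11.1) = 1332 × -0.5063
W_by_gas = -674.4 J.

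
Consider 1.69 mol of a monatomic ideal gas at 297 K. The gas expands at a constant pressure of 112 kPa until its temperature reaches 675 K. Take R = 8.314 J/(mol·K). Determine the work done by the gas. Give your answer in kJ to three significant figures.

Isobaric: W = P ΔV = nR ΔT.
W = (1.69)(8.314)(675 − 297) = 5311 J.

W ≈ 5.31 kJ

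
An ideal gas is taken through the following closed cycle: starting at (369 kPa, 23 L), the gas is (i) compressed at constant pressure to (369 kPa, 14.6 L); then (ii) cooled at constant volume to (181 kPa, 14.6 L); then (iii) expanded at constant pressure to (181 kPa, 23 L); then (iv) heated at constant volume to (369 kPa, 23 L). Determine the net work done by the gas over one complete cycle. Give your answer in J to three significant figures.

Constant-volume legs do no work.
W(i) = (369)(14.6 − 23) = -3100 J; W(iii) = (181)(23 − 14.6) = 1520 J.
W_net = -3100 + 1520 = -1579 J (the counter-clockwise enclosed area).

W_net ≈ -1580 J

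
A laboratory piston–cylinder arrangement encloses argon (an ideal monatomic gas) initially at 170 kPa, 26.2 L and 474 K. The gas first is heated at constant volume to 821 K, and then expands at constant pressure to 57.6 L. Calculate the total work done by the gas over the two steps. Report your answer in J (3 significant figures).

Step 1 (isochoric): W = 0 (constant volume).
After step 1: P = 294.5 kPa (V unchanged).
Step 2 (isobaric): W = PΔV = (294.5 kPa)(57.6 − 26.2 L) = 9246 J.
W_total = 0 + 9246 = 9246 J.

W_total ≈ 9250 J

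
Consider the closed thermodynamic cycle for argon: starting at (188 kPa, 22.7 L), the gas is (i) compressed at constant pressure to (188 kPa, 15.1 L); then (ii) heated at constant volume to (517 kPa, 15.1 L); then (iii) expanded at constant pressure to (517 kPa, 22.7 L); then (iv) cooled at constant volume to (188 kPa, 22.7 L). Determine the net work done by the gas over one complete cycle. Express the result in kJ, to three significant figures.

Constant-volume legs do no work.
W(i) = (188)(15.1 − 22.7) = -1429 J; W(iii) = (517)(22.7 − 15.1) = 3929 J.
W_net = -1429 + 3929 = 2500 J (the clockwise enclosed area).

W_net ≈ 2.50 kJ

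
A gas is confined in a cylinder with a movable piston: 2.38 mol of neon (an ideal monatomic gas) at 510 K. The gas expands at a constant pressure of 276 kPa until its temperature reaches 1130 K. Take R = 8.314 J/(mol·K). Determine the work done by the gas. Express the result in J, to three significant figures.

W ≈ 12300 J

Isobaric: W = P ΔV = nR ΔT.
W = (2.38)(8.314)(1130 − 510) = 12268 J.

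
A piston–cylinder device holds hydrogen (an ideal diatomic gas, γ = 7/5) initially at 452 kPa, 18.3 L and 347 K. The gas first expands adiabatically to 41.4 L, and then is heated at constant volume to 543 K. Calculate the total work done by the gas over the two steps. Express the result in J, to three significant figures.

Step 1 (adiabatic): W = (P₁V₁ − P₂V₂)/(γ−1) = (8272 − 5967)/0.4 = 5761 J.
Step 2 (isochoric): W = 0 (constant volume).
W_total = 5761 + 0 = 5761 J.

W_total ≈ 5760 J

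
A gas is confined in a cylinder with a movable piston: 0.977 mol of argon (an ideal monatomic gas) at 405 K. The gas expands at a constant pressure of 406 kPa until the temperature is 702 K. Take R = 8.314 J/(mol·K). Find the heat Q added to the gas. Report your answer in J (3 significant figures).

Q ≈ 6030 J

Isobaric: W = nRΔT = (0.977)(8.314)(297) = 2412 J.
ΔU = nCᵥΔT with Cᵥ = 3R/2: ΔU = (0.977)(12.47)(297) = 3619 J.
Q = ΔU + W = 3619 + 2412 = 6031 J.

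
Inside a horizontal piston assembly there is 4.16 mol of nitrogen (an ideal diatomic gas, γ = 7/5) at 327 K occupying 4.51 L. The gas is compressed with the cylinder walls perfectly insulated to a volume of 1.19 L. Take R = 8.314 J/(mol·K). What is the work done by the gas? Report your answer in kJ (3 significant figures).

W ≈ -19.9 kJ

Adiabatic: TV^(γ−1) = const with γ = 7/5.
T₂ = T₁ (V₁/V₂)^(γ−1) = 327 × (4.51/1.19)^0.4 = 327 × 1.704 = 557.2 K.
W_by = nCᵥ(T₁ − T₂) = (4.16)(20.79)(327 − 557.2) = -19903 J.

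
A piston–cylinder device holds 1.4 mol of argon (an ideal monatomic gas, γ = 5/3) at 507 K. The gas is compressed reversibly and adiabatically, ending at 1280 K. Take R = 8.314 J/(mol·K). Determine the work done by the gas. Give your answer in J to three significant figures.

W ≈ -13500 J

Adiabatic ⇒ Q = 0, so W_by = −ΔU = nCᵥ(T₁ − T₂).
Cᵥ = 3R/2 = 12.47 J/(mol·K).
W = (1.4)(12.47)(507 − 1280) = -13496 J.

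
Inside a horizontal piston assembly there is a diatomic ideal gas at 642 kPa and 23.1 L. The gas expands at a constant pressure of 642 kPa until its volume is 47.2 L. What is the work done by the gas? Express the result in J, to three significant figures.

Isobaric: W = P ΔV.
W = (642 kPa)(47.2 − 23.1 L) = (642)(24.1) = 15472 J.

W ≈ 15500 J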